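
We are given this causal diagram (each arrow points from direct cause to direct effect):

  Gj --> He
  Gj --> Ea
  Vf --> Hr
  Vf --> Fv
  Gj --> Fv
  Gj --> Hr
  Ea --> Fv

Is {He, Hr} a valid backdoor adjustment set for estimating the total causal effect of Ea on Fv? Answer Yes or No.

Backdoor paths from Ea to Fv (paths whose first edge points into Ea):
  P1: Ea <- Gj -> Fv
  P2: Ea <- Gj -> Hr <- Vf -> Fv
Condition 1 (no descendant of Ea in the set): holds — descendants of Ea are {Fv}; none are in {He, Hr}.
Condition 2 (every backdoor path blocked by {He, Hr}):
  P1: open — no interior node is in the conditioning set.
  P2: open — collider(s) Hr are conditioned on (or have a conditioned descendant) and no non-collider on the path is in the set.
{He, Hr} does not satisfy the backdoor criterion.

No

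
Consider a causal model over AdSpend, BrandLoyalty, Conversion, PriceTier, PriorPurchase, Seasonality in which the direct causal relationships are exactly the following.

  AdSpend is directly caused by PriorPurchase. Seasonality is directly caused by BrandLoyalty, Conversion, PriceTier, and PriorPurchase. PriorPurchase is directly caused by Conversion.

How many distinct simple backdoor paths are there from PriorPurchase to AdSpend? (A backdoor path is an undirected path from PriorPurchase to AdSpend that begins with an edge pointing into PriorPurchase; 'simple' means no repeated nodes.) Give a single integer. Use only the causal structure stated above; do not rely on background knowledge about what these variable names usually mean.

0

A backdoor path from PriorPurchase to AdSpend is any simple undirected path whose first edge points into PriorPurchase (i.e. leaves PriorPurchase via a parent).
Parents of PriorPurchase: {Conversion}.
No simple path from any parent of PriorPurchase reaches AdSpend without revisiting PriorPurchase, so there are no backdoor paths.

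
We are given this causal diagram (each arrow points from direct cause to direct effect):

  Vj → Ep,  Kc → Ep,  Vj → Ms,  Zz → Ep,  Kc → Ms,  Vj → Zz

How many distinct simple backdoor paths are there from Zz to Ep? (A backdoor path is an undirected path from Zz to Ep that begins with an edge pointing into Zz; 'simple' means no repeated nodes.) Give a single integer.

2

A backdoor path from Zz to Ep is any simple undirected path whose first edge points into Zz (i.e. leaves Zz via a parent).
Parents of Zz: {Vj}.
Enumerating:
  P1: Zz <- Vj -> Ms <- Kc -> Ep
  P2: Zz <- Vj -> Ep
That exhausts the simple backdoor paths. Count: 2.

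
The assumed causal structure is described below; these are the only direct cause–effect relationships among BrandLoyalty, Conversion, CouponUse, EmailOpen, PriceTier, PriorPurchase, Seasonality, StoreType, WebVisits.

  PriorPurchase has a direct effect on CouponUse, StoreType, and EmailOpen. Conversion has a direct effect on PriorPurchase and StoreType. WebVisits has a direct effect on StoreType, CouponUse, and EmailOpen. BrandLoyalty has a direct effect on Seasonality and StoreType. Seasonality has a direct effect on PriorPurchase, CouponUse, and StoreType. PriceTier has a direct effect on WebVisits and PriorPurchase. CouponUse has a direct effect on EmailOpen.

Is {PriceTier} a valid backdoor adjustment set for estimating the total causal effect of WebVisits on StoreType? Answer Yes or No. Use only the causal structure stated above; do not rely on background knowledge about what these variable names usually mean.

Backdoor paths from WebVisits to StoreType (paths whose first edge points into WebVisits):
  P1: WebVisits <- PriceTier -> PriorPurchase <- Conversion -> StoreType
  P2: WebVisits <- PriceTier -> PriorPurchase <- Seasonality <- BrandLoyalty -> StoreType
  P3: WebVisits <- PriceTier -> PriorPurchase <- Seasonality -> StoreType
  P4: WebVisits <- PriceTier -> PriorPurchase -> CouponUse <- Seasonality <- BrandLoyalty -> StoreType
  P5: WebVisits <- PriceTier -> PriorPurchase -> CouponUse <- Seasonality -> StoreType
  P6: WebVisits <- PriceTier -> PriorPurchase -> StoreType
  P7: WebVisits <- PriceTier -> PriorPurchase -> EmailOpen <- CouponUse <- Seasonality <- BrandLoyalty -> StoreType
  P8: WebVisits <- PriceTier -> PriorPurchase -> EmailOpen <- CouponUse <- Seasonality -> StoreType
Condition 1 (no descendant of WebVisits in the set): holds — descendants of WebVisits are {CouponUse, EmailOpen, StoreType}; none are in {PriceTier}.
Condition 2 (every backdoor path blocked by {PriceTier}):
  P1: blocked at fork node PriceTier ∈ conditioning set.
  P2: blocked at fork node PriceTier ∈ conditioning set.
  P3: blocked at fork node PriceTier ∈ conditioning set.
  P4: blocked at fork node PriceTier ∈ conditioning set.
  P5: blocked at fork node PriceTier ∈ conditioning set.
  P6: blocked at fork node PriceTier ∈ conditioning set.
  P7: blocked at fork node PriceTier ∈ conditioning set.
  P8: blocked at fork node PriceTier ∈ conditioning set.
{PriceTier} satisfies the backdoor criterion.

Yes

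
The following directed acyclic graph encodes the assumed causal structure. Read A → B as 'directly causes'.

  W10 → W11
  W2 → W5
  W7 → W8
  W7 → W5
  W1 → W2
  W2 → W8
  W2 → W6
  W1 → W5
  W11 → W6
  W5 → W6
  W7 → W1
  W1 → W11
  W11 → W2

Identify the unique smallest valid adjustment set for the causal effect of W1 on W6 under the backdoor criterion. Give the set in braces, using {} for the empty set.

{W7}

Variables eligible for adjustment (non-descendants of W1, excluding W1 and W6): {W10, W7}.
Backdoor paths from W1 to W6:
  P1: W1 <- W7 -> W5 <- W2 <- W11 -> W6
  P2: W1 <- W7 -> W5 <- W2 -> W6
  P3: W1 <- W7 -> W5 -> W6
  P4: W1 <- W7 -> W8 <- W2 <- W11 -> W6
  P5: W1 <- W7 -> W8 <- W2 -> W5 -> W6
  P6: W1 <- W7 -> W8 <- W2 -> W6
The empty set is not sufficient: P3 (W1 <- W7 -> W5 -> W6) has no collider blocking it and no conditioned non-collider, so it is open.
Try {W7}:
  P1: blocked at fork node W7 ∈ conditioning set.
  P2: blocked at fork node W7 ∈ conditioning set.
  P3: blocked at fork node W7 ∈ conditioning set.
  P4: blocked at fork node W7 ∈ conditioning set.
  P5: blocked at fork node W7 ∈ conditioning set.
  P6: blocked at fork node W7 ∈ conditioning set.
{W7} contains no descendant of W1 and blocks every backdoor path.
No other singleton works — e.g. {W10} leaves P3 open — so {W7} is the unique smallest valid adjustment set.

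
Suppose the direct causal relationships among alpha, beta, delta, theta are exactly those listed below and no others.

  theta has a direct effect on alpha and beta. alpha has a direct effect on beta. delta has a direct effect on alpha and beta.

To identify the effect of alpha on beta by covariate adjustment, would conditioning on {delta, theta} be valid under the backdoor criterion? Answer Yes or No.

Yes

Backdoor paths from alpha to beta (paths whose first edge points into alpha):
  P1: alpha <- delta -> beta
  P2: alpha <- theta -> beta
Condition 1 (no descendant of alpha in the set): holds — descendants of alpha are {beta}; none are in {delta, theta}.
Condition 2 (every backdoor path blocked by {delta, theta}):
  P1: blocked at fork node delta ∈ conditioning set.
  P2: blocked at fork node theta ∈ conditioning set.
{delta, theta} satisfies the backdoor criterion.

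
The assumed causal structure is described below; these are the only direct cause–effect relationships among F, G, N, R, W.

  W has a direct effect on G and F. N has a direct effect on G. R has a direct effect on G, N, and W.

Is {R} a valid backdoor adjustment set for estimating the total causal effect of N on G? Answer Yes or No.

Backdoor paths from N to G (paths whose first edge points into N):
  P1: N <- R -> W -> G
  P2: N <- R -> G
Condition 1 (no descendant of N in the set): holds — descendants of N are {G}; none are in {R}.
Condition 2 (every backdoor path blocked by {R}):
  P1: blocked at fork node R ∈ conditioning set.
  P2: blocked at fork node R ∈ conditioning set.
{R} satisfies the backdoor criterion.

Yes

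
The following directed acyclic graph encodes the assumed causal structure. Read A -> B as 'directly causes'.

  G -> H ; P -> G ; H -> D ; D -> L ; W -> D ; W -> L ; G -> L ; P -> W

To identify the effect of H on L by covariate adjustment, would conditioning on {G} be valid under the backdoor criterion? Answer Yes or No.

Backdoor paths from H to L (paths whose first edge points into H):
  P1: H <- G <- P -> W -> D -> L
  P2: H <- G <- P -> W -> L
  P3: H <- G -> L
Condition 1 (no descendant of H in the set): holds — descendants of H are {D, L}; none are in {G}.
Condition 2 (every backdoor path blocked by {G}):
  P1: blocked at chain node G ∈ conditioning set.
  P2: blocked at chain node G ∈ conditioning set.
  P3: blocked at fork node G ∈ conditioning set.
{G} satisfies the backdoor criterion.

Yes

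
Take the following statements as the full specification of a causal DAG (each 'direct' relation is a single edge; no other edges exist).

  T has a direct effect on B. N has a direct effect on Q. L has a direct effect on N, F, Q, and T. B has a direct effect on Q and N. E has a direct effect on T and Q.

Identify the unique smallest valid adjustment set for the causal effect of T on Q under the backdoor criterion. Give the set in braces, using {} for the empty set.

{E, L}

Variables eligible for adjustment (non-descendants of T, excluding T and Q): {E, F, L}.
Backdoor paths from T to Q:
  P1: T <- E -> Q
  P2: T <- L -> N <- B -> Q
  P3: T <- L -> N -> Q
  P4: T <- L -> Q
The empty set is not sufficient: P1 (T <- E -> Q) has no collider blocking it and no conditioned non-collider, so it is open.
Try {E, L}:
  P1: blocked at fork node E ∈ conditioning set.
  P2: blocked at fork node L ∈ conditioning set.
  P3: blocked at fork node L ∈ conditioning set.
  P4: blocked at fork node L ∈ conditioning set.
{E, L} contains no descendant of T and blocks every backdoor path.
Every element of {E, L} is needed (dropping E leaves P1 open; dropping L leaves P3 open), so no proper subset is valid.
Among all size-2 subsets of the eligible variables, only {E, L} blocks every backdoor path, so it is the unique smallest valid adjustment set.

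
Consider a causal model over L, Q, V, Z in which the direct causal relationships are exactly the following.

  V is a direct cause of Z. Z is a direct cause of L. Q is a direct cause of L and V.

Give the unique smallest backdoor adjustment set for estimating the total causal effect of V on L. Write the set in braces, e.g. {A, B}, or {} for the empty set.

Variables eligible for adjustment (non-descendants of V, excluding V and L): {Q}.
Backdoor paths from V to L:
  P1: V <- Q -> L
The empty set is not sufficient: P1 (V <- Q -> L) has no collider blocking it and no conditioned non-collider, so it is open.
Try {Q}:
  P1: blocked at fork node Q ∈ conditioning set.
{Q} contains no descendant of V and blocks every backdoor path.
{Q} is the unique smallest valid adjustment set.

{Q}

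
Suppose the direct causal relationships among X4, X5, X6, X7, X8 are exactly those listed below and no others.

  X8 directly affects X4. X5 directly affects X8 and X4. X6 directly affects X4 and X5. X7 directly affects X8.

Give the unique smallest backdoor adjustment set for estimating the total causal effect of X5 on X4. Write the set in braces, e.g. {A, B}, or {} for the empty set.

{X6}

Variables eligible for adjustment (non-descendants of X5, excluding X5 and X4): {X6, X7}.
Backdoor paths from X5 to X4:
  P1: X5 <- X6 -> X4
The empty set is not sufficient: P1 (X5 <- X6 -> X4) has no collider blocking it and no conditioned non-collider, so it is open.
Try {X6}:
  P1: blocked at fork node X6 ∈ conditioning set.
{X6} contains no descendant of X5 and blocks every backdoor path.
No other singleton works — e.g. {X7} leaves P1 open — so {X6} is the unique smallest valid adjustment set.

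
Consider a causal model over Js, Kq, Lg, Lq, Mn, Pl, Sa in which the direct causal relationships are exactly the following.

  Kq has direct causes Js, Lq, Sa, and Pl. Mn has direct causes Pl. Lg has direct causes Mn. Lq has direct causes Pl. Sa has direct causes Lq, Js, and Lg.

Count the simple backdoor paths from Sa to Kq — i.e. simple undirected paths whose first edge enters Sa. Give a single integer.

A backdoor path from Sa to Kq is any simple undirected path whose first edge points into Sa (i.e. leaves Sa via a parent).
Parents of Sa: {Js, Lg, Lq}.
Enumerating:
  P1: Sa <- Lg <- Mn <- Pl -> Lq -> Kq
  P2: Sa <- Lg <- Mn <- Pl -> Kq
  P3: Sa <- Js -> Kq
  P4: Sa <- Lq <- Pl -> Kq
  P5: Sa <- Lq -> Kq
That exhausts the simple backdoor paths. Count: 5.

5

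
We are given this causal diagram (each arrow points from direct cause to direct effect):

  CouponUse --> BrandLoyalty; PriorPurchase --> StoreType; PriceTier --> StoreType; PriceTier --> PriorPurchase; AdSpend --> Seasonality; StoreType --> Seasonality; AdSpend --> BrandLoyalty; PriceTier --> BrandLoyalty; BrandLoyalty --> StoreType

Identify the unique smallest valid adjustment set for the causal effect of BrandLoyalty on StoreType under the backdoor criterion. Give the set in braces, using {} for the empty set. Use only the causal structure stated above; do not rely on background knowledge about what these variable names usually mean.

Variables eligible for adjustment (non-descendants of BrandLoyalty, excluding BrandLoyalty and StoreType): {AdSpend, CouponUse, PriceTier, PriorPurchase}.
Backdoor paths from BrandLoyalty to StoreType:
  P1: BrandLoyalty <- PriceTier -> PriorPurchase -> StoreType
  P2: BrandLoyalty <- PriceTier -> StoreType
  P3: BrandLoyalty <- AdSpend -> Seasonality <- StoreType
The empty set is not sufficient: P1 (BrandLoyalty <- PriceTier -> PriorPurchase -> StoreType) has no collider blocking it and no conditioned non-collider, so it is open.
Try {PriceTier}:
  P1: blocked at fork node PriceTier ∈ conditioning set.
  P2: blocked at fork node PriceTier ∈ conditioning set.
  P3: blocked at collider Seasonality (neither it nor any descendant is in the conditioning set).
{PriceTier} contains no descendant of BrandLoyalty and blocks every backdoor path.
No other singleton works — e.g. {CouponUse} leaves P1 open — so {PriceTier} is the unique smallest valid adjustment set.

{PriceTier}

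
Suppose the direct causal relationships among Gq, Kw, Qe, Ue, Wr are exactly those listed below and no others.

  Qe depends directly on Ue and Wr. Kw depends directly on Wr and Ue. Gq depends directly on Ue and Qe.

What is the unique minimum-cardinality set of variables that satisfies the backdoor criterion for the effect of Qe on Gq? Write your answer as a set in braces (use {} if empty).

Variables eligible for adjustment (non-descendants of Qe, excluding Qe and Gq): {Kw, Ue, Wr}.
Backdoor paths from Qe to Gq:
  P1: Qe <- Ue -> Gq
  P2: Qe <- Wr -> Kw <- Ue -> Gq
The empty set is not sufficient: P1 (Qe <- Ue -> Gq) has no collider blocking it and no conditioned non-collider, so it is open.
Try {Ue}:
  P1: blocked at fork node Ue ∈ conditioning set.
  P2: blocked at collider Kw (neither it nor any descendant is in the conditioning set).
{Ue} contains no descendant of Qe and blocks every backdoor path.
No other singleton works — e.g. {Wr} leaves P1 open — so {Ue} is the unique smallest valid adjustment set.

{Ue}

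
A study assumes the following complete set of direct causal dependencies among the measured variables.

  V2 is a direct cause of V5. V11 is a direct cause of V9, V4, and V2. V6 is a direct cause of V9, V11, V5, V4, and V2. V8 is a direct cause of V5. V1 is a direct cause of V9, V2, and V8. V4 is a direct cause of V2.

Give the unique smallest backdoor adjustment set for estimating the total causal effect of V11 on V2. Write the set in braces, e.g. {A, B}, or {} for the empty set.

Variables eligible for adjustment (non-descendants of V11, excluding V11 and V2): {V1, V6, V8}.
Backdoor paths from V11 to V2:
  P1: V11 <- V6 -> V9 <- V1 -> V8 -> V5 <- V2
  P2: V11 <- V6 -> V9 <- V1 -> V2
  P3: V11 <- V6 -> V4 -> V2
  P4: V11 <- V6 -> V2
  P5: V11 <- V6 -> V5 <- V8 <- V1 -> V2
  P6: V11 <- V6 -> V5 <- V2
The empty set is not sufficient: P3 (V11 <- V6 -> V4 -> V2) has no collider blocking it and no conditioned non-collider, so it is open.
Try {V6}:
  P1: blocked at fork node V6 ∈ conditioning set.
  P2: blocked at fork node V6 ∈ conditioning set.
  P3: blocked at fork node V6 ∈ conditioning set.
  P4: blocked at fork node V6 ∈ conditioning set.
  P5: blocked at fork node V6 ∈ conditioning set.
  P6: blocked at fork node V6 ∈ conditioning set.
{V6} contains no descendant of V11 and blocks every backdoor path.
No other singleton works — e.g. {V1} leaves P3 open — so {V6} is the unique smallest valid adjustment set.

{V6}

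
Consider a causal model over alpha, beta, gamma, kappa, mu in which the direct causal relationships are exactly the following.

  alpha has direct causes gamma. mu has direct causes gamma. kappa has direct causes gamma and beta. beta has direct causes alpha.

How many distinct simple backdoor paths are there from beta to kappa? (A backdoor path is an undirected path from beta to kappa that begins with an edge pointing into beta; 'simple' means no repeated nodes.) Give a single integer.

1

A backdoor path from beta to kappa is any simple undirected path whose first edge points into beta (i.e. leaves beta via a parent).
Parents of beta: {alpha}.
Enumerating:
  P1: beta <- alpha <- gamma -> kappa
That exhausts the simple backdoor paths. Count: 1.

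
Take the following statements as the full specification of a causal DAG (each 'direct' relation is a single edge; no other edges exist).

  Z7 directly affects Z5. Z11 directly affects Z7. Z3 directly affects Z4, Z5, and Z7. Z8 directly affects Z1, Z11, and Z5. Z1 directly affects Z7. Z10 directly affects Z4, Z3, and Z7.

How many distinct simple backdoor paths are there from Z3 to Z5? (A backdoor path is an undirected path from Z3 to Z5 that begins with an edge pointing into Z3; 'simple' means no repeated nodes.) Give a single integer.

A backdoor path from Z3 to Z5 is any simple undirected path whose first edge points into Z3 (i.e. leaves Z3 via a parent).
Parents of Z3: {Z10}.
Enumerating:
  P1: Z3 <- Z10 -> Z7 <- Z1 <- Z8 -> Z5
  P2: Z3 <- Z10 -> Z7 <- Z11 <- Z8 -> Z5
  P3: Z3 <- Z10 -> Z7 -> Z5
That exhausts the simple backdoor paths. Count: 3.

3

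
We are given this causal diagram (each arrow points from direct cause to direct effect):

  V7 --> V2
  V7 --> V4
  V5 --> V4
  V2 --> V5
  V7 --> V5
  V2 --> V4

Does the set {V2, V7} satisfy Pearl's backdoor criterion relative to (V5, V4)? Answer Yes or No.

Backdoor paths from V5 to V4 (paths whose first edge points into V5):
  P1: V5 <- V7 -> V2 -> V4
  P2: V5 <- V7 -> V4
  P3: V5 <- V2 <- V7 -> V4
  P4: V5 <- V2 -> V4
Condition 1 (no descendant of V5 in the set): holds — descendants of V5 are {V4}; none are in {V2, V7}.
Condition 2 (every backdoor path blocked by {V2, V7}):
  P1: blocked at fork node V7 ∈ conditioning set.
  P2: blocked at fork node V7 ∈ conditioning set.
  P3: blocked at chain node V2 ∈ conditioning set.
  P4: blocked at fork node V2 ∈ conditioning set.
{V2, V7} satisfies the backdoor criterion.

Yes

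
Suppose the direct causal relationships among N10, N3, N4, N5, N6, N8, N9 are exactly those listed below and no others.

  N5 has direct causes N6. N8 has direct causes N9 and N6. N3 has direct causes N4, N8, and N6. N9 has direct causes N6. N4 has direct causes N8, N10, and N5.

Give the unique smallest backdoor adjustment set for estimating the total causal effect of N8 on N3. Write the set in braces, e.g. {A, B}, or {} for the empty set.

{N6}

Variables eligible for adjustment (non-descendants of N8, excluding N8 and N3): {N10, N5, N6, N9}.
Backdoor paths from N8 to N3:
  P1: N8 <- N6 -> N5 -> N4 -> N3
  P2: N8 <- N6 -> N3
  P3: N8 <- N9 <- N6 -> N5 -> N4 -> N3
  P4: N8 <- N9 <- N6 -> N3
The empty set is not sufficient: P1 (N8 <- N6 -> N5 -> N4 -> N3) has no collider blocking it and no conditioned non-collider, so it is open.
Try {N6}:
  P1: blocked at fork node N6 ∈ conditioning set.
  P2: blocked at fork node N6 ∈ conditioning set.
  P3: blocked at fork node N6 ∈ conditioning set.
  P4: blocked at fork node N6 ∈ conditioning set.
{N6} contains no descendant of N8 and blocks every backdoor path.
No other singleton works — e.g. {N5} leaves P2 open — so {N6} is the unique smallest valid adjustment set.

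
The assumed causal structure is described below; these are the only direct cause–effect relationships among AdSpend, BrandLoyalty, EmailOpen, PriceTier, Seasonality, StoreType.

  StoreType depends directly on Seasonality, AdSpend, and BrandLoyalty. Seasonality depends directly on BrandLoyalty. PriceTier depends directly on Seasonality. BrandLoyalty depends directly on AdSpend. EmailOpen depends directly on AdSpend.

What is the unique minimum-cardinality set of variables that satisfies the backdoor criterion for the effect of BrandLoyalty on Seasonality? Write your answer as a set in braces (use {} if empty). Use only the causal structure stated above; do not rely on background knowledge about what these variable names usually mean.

Variables eligible for adjustment (non-descendants of BrandLoyalty, excluding BrandLoyalty and Seasonality): {AdSpend, EmailOpen}.
Backdoor paths from BrandLoyalty to Seasonality:
  P1: BrandLoyalty <- AdSpend -> StoreType <- Seasonality
Each backdoor path contains an unconditioned collider, so every path is already blocked with the empty conditioning set:
  P1: blocked at collider StoreType (neither it nor any descendant is in the conditioning set).
The empty set is therefore the unique smallest valid set.

{}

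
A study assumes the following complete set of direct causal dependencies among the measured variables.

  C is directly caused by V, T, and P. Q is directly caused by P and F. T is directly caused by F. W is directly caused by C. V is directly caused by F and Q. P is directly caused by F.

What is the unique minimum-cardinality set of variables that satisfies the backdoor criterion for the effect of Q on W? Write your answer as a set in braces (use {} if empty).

Variables eligible for adjustment (non-descendants of Q, excluding Q and W): {F, P, T}.
Backdoor paths from Q to W:
  P1: Q <- F -> P -> C -> W
  P2: Q <- F -> T -> C -> W
  P3: Q <- F -> V -> C -> W
  P4: Q <- P <- F -> T -> C -> W
  P5: Q <- P <- F -> V -> C -> W
  P6: Q <- P -> C -> W
The empty set is not sufficient: P1 (Q <- F -> P -> C -> W) has no collider blocking it and no conditioned non-collider, so it is open.
Try {F, P}:
  P1: blocked at fork node F ∈ conditioning set.
  P2: blocked at fork node F ∈ conditioning set.
  P3: blocked at fork node F ∈ conditioning set.
  P4: blocked at chain node P ∈ conditioning set.
  P5: blocked at chain node P ∈ conditioning set.
  P6: blocked at fork node P ∈ conditioning set.
{F, P} contains no descendant of Q and blocks every backdoor path.
Every element of {F, P} is needed (dropping F leaves P2 open; dropping P leaves P6 open), so no proper subset is valid.
Among all size-2 subsets of the eligible variables, only {F, P} blocks every backdoor path, so it is the unique smallest valid adjustment set.

{F, P}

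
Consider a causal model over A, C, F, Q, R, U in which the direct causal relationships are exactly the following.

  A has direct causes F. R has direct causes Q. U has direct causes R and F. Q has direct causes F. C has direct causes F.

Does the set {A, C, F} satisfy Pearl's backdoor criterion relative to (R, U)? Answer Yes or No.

Backdoor paths from R to U (paths whose first edge points into R):
  P1: R <- Q <- F -> U
Condition 1 (no descendant of R in the set): holds — descendants of R are {U}; none are in {A, C, F}.
Condition 2 (every backdoor path blocked by {A, C, F}):
  P1: blocked at fork node F ∈ conditioning set.
{A, C, F} satisfies the backdoor criterion.

Yes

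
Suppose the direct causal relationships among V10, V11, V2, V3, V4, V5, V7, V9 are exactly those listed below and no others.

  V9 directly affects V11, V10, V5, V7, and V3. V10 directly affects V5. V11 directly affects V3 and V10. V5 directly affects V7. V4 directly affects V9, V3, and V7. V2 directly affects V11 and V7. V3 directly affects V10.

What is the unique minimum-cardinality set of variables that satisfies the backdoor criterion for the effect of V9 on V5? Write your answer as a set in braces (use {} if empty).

{V4}

Variables eligible for adjustment (non-descendants of V9, excluding V9 and V5): {V2, V4}.
Backdoor paths from V9 to V5:
  P1: V9 <- V4 -> V3 <- V11 <- V2 -> V7 <- V5
  P2: V9 <- V4 -> V3 <- V11 -> V10 -> V5
  P3: V9 <- V4 -> V3 -> V10 <- V11 <- V2 -> V7 <- V5
  P4: V9 <- V4 -> V3 -> V10 -> V5
  P5: V9 <- V4 -> V7 <- V2 -> V11 -> V3 -> V10 -> V5
  P6: V9 <- V4 -> V7 <- V2 -> V11 -> V10 -> V5
  P7: V9 <- V4 -> V7 <- V5
The empty set is not sufficient: P4 (V9 <- V4 -> V3 -> V10 -> V5) has no collider blocking it and no conditioned non-collider, so it is open.
Try {V4}:
  P1: blocked at fork node V4 ∈ conditioning set.
  P2: blocked at fork node V4 ∈ conditioning set.
  P3: blocked at fork node V4 ∈ conditioning set.
  P4: blocked at fork node V4 ∈ conditioning set.
  P5: blocked at fork node V4 ∈ conditioning set.
  P6: blocked at fork node V4 ∈ conditioning set.
  P7: blocked at fork node V4 ∈ conditioning set.
{V4} contains no descendant of V9 and blocks every backdoor path.
No other singleton works — e.g. {V2} leaves P4 open — so {V4} is the unique smallest valid adjustment set.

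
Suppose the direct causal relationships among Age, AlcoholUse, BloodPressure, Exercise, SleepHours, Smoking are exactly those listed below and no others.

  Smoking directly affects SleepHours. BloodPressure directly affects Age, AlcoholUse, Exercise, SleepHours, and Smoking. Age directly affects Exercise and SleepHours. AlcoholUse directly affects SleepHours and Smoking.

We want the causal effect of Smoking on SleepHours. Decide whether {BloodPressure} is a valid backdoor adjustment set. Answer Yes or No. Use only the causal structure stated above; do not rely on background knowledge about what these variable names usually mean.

Backdoor paths from Smoking to SleepHours (paths whose first edge points into Smoking):
  P1: Smoking <- BloodPressure -> AlcoholUse -> SleepHours
  P2: Smoking <- BloodPressure -> Age -> SleepHours
  P3: Smoking <- BloodPressure -> Exercise <- Age -> SleepHours
  P4: Smoking <- BloodPressure -> SleepHours
  P5: Smoking <- AlcoholUse <- BloodPressure -> Age -> SleepHours
  P6: Smoking <- AlcoholUse <- BloodPressure -> Exercise <- Age -> SleepHours
  P7: Smoking <- AlcoholUse <- BloodPressure -> SleepHours
  P8: Smoking <- AlcoholUse -> SleepHours
Condition 1 (no descendant of Smoking in the set): holds — descendants of Smoking are {SleepHours}; none are in {BloodPressure}.
Condition 2 (every backdoor path blocked by {BloodPressure}):
  P1: blocked at fork node BloodPressure ∈ conditioning set.
  P2: blocked at fork node BloodPressure ∈ conditioning set.
  P3: blocked at fork node BloodPressure ∈ conditioning set.
  P4: blocked at fork node BloodPressure ∈ conditioning set.
  P5: blocked at fork node BloodPressure ∈ conditioning set.
  P6: blocked at fork node BloodPressure ∈ conditioning set.
  P7: blocked at fork node BloodPressure ∈ conditioning set.
  P8: open — no interior node is in the conditioning set.
{BloodPressure} does not satisfy the backdoor criterion.

No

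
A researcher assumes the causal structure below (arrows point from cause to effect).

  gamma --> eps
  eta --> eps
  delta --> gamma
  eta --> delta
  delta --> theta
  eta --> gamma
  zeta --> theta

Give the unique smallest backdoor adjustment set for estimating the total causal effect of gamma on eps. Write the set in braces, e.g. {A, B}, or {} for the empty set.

{eta}

Variables eligible for adjustment (non-descendants of gamma, excluding gamma and eps): {delta, eta, theta, zeta}.
Backdoor paths from gamma to eps:
  P1: gamma <- eta -> eps
  P2: gamma <- delta <- eta -> eps
The empty set is not sufficient: P1 (gamma <- eta -> eps) has no collider blocking it and no conditioned non-collider, so it is open.
Try {eta}:
  P1: blocked at fork node eta ∈ conditioning set.
  P2: blocked at fork node eta ∈ conditioning set.
{eta} contains no descendant of gamma and blocks every backdoor path.
No other singleton works — e.g. {delta} leaves P1 open — so {eta} is the unique smallest valid adjustment set.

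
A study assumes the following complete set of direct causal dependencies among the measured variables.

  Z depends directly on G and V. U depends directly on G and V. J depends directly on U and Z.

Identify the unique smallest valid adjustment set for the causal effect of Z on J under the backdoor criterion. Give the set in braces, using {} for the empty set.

{U}

Variables eligible for adjustment (non-descendants of Z, excluding Z and J): {G, U, V}.
Backdoor paths from Z to J:
  P1: Z <- V -> U -> J
  P2: Z <- G -> U -> J
The empty set is not sufficient: P1 (Z <- V -> U -> J) has no collider blocking it and no conditioned non-collider, so it is open.
Try {U}:
  P1: blocked at chain node U ∈ conditioning set.
  P2: blocked at chain node U ∈ conditioning set.
{U} contains no descendant of Z and blocks every backdoor path.
No other singleton works — e.g. {V} leaves P2 open — so {U} is the unique smallest valid adjustment set.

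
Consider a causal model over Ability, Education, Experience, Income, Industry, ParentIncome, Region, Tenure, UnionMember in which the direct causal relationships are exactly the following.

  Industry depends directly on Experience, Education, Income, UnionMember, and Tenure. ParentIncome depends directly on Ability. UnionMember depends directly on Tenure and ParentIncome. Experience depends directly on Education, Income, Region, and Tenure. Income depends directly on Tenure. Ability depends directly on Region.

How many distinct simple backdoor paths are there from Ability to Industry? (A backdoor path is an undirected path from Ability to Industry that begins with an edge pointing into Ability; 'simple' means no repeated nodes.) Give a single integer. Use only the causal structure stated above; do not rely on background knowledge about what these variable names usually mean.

A backdoor path from Ability to Industry is any simple undirected path whose first edge points into Ability (i.e. leaves Ability via a parent).
Parents of Ability: {Region}.
Enumerating:
  P1: Ability <- Region -> Experience <- Tenure -> Income -> Industry
  P2: Ability <- Region -> Experience <- Tenure -> UnionMember -> Industry
  P3: Ability <- Region -> Experience <- Tenure -> Industry
  P4: Ability <- Region -> Experience <- Income <- Tenure -> UnionMember -> Industry
  P5: Ability <- Region -> Experience <- Income <- Tenure -> Industry
  P6: Ability <- Region -> Experience <- Income -> Industry
  P7: Ability <- Region -> Experience <- Education -> Industry
  P8: Ability <- Region -> Experience -> Industry
That exhausts the simple backdoor paths. Count: 8.

8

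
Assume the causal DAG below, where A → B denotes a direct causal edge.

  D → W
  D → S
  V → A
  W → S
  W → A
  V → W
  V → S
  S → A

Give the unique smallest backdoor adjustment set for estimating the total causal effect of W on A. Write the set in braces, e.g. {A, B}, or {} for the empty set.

{D, V}

Variables eligible for adjustment (non-descendants of W, excluding W and A): {D, V}.
Backdoor paths from W to A:
  P1: W <- V -> S -> A
  P2: W <- V -> A
  P3: W <- D -> S <- V -> A
  P4: W <- D -> S -> A
The empty set is not sufficient: P1 (W <- V -> S -> A) has no collider blocking it and no conditioned non-collider, so it is open.
Try {D, V}:
  P1: blocked at fork node V ∈ conditioning set.
  P2: blocked at fork node V ∈ conditioning set.
  P3: blocked at fork node D ∈ conditioning set.
  P4: blocked at fork node D ∈ conditioning set.
{D, V} contains no descendant of W and blocks every backdoor path.
Every element of {D, V} is needed (dropping D leaves P4 open; dropping V leaves P1 open), so no proper subset is valid.
Among all size-2 subsets of the eligible variables, only {D, V} blocks every backdoor path, so it is the unique smallest valid adjustment set.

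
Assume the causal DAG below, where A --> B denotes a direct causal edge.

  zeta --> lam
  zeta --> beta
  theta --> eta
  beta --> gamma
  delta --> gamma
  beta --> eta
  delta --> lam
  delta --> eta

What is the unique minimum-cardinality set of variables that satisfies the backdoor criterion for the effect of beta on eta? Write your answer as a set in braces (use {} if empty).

{}

Variables eligible for adjustment (non-descendants of beta, excluding beta and eta): {delta, lam, theta, zeta}.
Backdoor paths from beta to eta:
  P1: beta <- zeta -> lam <- delta -> eta
Each backdoor path contains an unconditioned collider, so every path is already blocked with the empty conditioning set:
  P1: blocked at collider lam (neither it nor any descendant is in the conditioning set).
The empty set is therefore the unique smallest valid set.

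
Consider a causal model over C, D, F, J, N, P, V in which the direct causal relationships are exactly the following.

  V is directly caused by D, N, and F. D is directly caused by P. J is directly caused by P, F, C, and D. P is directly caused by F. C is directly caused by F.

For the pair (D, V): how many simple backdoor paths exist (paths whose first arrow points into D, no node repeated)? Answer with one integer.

A backdoor path from D to V is any simple undirected path whose first edge points into D (i.e. leaves D via a parent).
Parents of D: {P}.
Enumerating:
  P1: D <- P <- F -> V
  P2: D <- P -> J <- F -> V
  P3: D <- P -> J <- C <- F -> V
That exhausts the simple backdoor paths. Count: 3.

3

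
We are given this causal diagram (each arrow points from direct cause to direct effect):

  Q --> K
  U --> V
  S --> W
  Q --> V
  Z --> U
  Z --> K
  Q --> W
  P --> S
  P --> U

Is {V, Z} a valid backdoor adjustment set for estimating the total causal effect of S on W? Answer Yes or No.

Backdoor paths from S to W (paths whose first edge points into S):
  P1: S <- P -> U <- Z -> K <- Q -> W
  P2: S <- P -> U -> V <- Q -> W
Condition 1 (no descendant of S in the set): holds — descendants of S are {W}; none are in {V, Z}.
Condition 2 (every backdoor path blocked by {V, Z}):
  P1: blocked at fork node Z ∈ conditioning set.
  P2: open — collider(s) V are conditioned on (or have a conditioned descendant) and no non-collider on the path is in the set.
{V, Z} does not satisfy the backdoor criterion.

No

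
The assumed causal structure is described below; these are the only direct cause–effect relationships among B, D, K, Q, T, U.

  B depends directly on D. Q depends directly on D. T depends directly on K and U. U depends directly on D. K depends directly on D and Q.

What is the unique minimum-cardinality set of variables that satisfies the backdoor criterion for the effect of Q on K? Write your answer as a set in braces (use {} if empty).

Variables eligible for adjustment (non-descendants of Q, excluding Q and K): {B, D, U}.
Backdoor paths from Q to K:
  P1: Q <- D -> K
  P2: Q <- D -> U -> T <- K
The empty set is not sufficient: P1 (Q <- D -> K) has no collider blocking it and no conditioned non-collider, so it is open.
Try {D}:
  P1: blocked at fork node D ∈ conditioning set.
  P2: blocked at fork node D ∈ conditioning set.
{D} contains no descendant of Q and blocks every backdoor path.
No other singleton works — e.g. {B} leaves P1 open — so {D} is the unique smallest valid adjustment set.

{D}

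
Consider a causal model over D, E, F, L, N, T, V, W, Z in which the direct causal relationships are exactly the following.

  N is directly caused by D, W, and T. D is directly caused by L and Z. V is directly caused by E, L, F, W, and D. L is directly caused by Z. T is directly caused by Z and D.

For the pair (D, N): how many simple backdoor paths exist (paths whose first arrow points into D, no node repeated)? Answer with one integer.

A backdoor path from D to N is any simple undirected path whose first edge points into D (i.e. leaves D via a parent).
Parents of D: {L, Z}.
Enumerating:
  P1: D <- Z -> L -> V <- W -> N
  P2: D <- Z -> T -> N
  P3: D <- L <- Z -> T -> N
  P4: D <- L -> V <- W -> N
That exhausts the simple backdoor paths. Count: 4.

4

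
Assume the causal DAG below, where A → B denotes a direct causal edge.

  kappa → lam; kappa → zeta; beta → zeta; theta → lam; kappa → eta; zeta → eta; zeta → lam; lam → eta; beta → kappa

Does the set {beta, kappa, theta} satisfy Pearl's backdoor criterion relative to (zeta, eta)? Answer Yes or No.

Yes

Backdoor paths from zeta to eta (paths whose first edge points into zeta):
  P1: zeta <- beta -> kappa -> lam -> eta
  P2: zeta <- beta -> kappa -> eta
  P3: zeta <- kappa -> lam -> eta
  P4: zeta <- kappa -> eta
Condition 1 (no descendant of zeta in the set): holds — descendants of zeta are {eta, lam}; none are in {beta, kappa, theta}.
Condition 2 (every backdoor path blocked by {beta, kappa, theta}):
  P1: blocked at fork node beta ∈ conditioning set.
  P2: blocked at fork node beta ∈ conditioning set.
  P3: blocked at fork node kappa ∈ conditioning set.
  P4: blocked at fork node kappa ∈ conditioning set.
{beta, kappa, theta} satisfies the backdoor criterion.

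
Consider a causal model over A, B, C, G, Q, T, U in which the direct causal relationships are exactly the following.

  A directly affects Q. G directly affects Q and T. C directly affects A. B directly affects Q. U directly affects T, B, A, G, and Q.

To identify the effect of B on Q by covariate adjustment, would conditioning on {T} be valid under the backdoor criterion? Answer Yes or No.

No

Backdoor paths from B to Q (paths whose first edge points into B):
  P1: B <- U -> G -> Q
  P2: B <- U -> T <- G -> Q
  P3: B <- U -> A -> Q
  P4: B <- U -> Q
Condition 1 (no descendant of B in the set): holds — descendants of B are {Q}; none are in {T}.
Condition 2 (every backdoor path blocked by {T}):
  P1: open — no interior node is in the conditioning set.
  P2: open — collider(s) T are conditioned on (or have a conditioned descendant) and no non-collider on the path is in the set.
  P3: open — no interior node is in the conditioning set.
  P4: open — no interior node is in the conditioning set.
{T} does not satisfy the backdoor criterion.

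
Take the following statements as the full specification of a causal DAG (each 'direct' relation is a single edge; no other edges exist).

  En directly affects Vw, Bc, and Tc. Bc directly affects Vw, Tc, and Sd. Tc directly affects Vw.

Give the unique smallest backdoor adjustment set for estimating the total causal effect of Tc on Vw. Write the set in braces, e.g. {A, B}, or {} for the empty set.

{Bc, En}

Variables eligible for adjustment (non-descendants of Tc, excluding Tc and Vw): {Bc, En, Sd}.
Backdoor paths from Tc to Vw:
  P1: Tc <- En -> Bc -> Vw
  P2: Tc <- En -> Vw
  P3: Tc <- Bc <- En -> Vw
  P4: Tc <- Bc -> Vw
The empty set is not sufficient: P1 (Tc <- En -> Bc -> Vw) has no collider blocking it and no conditioned non-collider, so it is open.
Try {Bc, En}:
  P1: blocked at fork node En ∈ conditioning set.
  P2: blocked at fork node En ∈ conditioning set.
  P3: blocked at chain node Bc ∈ conditioning set.
  P4: blocked at fork node Bc ∈ conditioning set.
{Bc, En} contains no descendant of Tc and blocks every backdoor path.
Every element of {Bc, En} is needed (dropping Bc leaves P4 open; dropping En leaves P2 open), so no proper subset is valid.
Among all size-2 subsets of the eligible variables, only {Bc, En} blocks every backdoor path, so it is the unique smallest valid adjustment set.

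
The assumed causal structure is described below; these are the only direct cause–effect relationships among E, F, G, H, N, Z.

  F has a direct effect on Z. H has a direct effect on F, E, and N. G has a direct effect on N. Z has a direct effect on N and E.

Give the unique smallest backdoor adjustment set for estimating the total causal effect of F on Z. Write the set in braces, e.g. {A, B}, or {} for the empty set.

{}

Variables eligible for adjustment (non-descendants of F, excluding F and Z): {G, H}.
Backdoor paths from F to Z:
  P1: F <- H -> E <- Z
  P2: F <- H -> N <- Z
Each backdoor path contains an unconditioned collider, so every path is already blocked with the empty conditioning set:
  P1: blocked at collider E (neither it nor any descendant is in the conditioning set).
  P2: blocked at collider N (neither it nor any descendant is in the conditioning set).
The empty set is therefore the unique smallest valid set.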